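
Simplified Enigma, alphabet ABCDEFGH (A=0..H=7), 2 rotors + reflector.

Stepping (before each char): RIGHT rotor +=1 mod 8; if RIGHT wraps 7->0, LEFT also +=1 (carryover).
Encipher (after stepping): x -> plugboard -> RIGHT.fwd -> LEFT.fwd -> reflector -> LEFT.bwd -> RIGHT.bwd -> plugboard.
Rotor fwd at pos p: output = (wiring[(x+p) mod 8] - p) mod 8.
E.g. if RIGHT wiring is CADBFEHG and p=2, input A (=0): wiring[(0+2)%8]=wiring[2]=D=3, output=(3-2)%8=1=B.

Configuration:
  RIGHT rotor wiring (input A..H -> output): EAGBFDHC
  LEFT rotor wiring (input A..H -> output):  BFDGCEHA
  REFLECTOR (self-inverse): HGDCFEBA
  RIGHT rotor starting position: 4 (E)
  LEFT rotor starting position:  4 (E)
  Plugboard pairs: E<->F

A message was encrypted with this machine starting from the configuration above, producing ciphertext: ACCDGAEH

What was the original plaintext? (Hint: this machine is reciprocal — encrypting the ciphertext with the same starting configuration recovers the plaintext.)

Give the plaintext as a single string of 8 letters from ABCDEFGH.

Answer: EAEHFEBD

Derivation:
Char 1 ('A'): step: R->5, L=4; A->plug->A->R->G->L->H->refl->A->L'->B->R'->F->plug->E
Char 2 ('C'): step: R->6, L=4; C->plug->C->R->G->L->H->refl->A->L'->B->R'->A->plug->A
Char 3 ('C'): step: R->7, L=4; C->plug->C->R->B->L->A->refl->H->L'->G->R'->F->plug->E
Char 4 ('D'): step: R->0, L->5 (L advanced); D->plug->D->R->B->L->C->refl->D->L'->C->R'->H->plug->H
Char 5 ('G'): step: R->1, L=5; G->plug->G->R->B->L->C->refl->D->L'->C->R'->E->plug->F
Char 6 ('A'): step: R->2, L=5; A->plug->A->R->E->L->A->refl->H->L'->A->R'->F->plug->E
Char 7 ('E'): step: R->3, L=5; E->plug->F->R->B->L->C->refl->D->L'->C->R'->B->plug->B
Char 8 ('H'): step: R->4, L=5; H->plug->H->R->F->L->G->refl->B->L'->G->R'->D->plug->D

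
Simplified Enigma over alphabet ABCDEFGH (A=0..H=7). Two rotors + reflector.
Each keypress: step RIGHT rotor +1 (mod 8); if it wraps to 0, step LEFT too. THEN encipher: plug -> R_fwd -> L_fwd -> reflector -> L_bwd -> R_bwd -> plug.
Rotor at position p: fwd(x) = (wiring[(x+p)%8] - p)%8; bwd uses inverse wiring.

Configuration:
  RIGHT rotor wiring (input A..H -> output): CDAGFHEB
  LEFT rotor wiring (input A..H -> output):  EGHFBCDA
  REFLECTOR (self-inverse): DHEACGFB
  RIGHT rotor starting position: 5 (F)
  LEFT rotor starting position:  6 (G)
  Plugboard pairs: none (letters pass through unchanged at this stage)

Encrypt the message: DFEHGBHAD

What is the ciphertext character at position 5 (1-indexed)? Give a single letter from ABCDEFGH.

Char 1 ('D'): step: R->6, L=6; D->plug->D->R->F->L->H->refl->B->L'->E->R'->C->plug->C
Char 2 ('F'): step: R->7, L=6; F->plug->F->R->G->L->D->refl->A->L'->D->R'->B->plug->B
Char 3 ('E'): step: R->0, L->7 (L advanced); E->plug->E->R->F->L->C->refl->E->L'->H->R'->F->plug->F
Char 4 ('H'): step: R->1, L=7; H->plug->H->R->B->L->F->refl->G->L'->E->R'->D->plug->D
Char 5 ('G'): step: R->2, L=7; G->plug->G->R->A->L->B->refl->H->L'->C->R'->E->plug->E

E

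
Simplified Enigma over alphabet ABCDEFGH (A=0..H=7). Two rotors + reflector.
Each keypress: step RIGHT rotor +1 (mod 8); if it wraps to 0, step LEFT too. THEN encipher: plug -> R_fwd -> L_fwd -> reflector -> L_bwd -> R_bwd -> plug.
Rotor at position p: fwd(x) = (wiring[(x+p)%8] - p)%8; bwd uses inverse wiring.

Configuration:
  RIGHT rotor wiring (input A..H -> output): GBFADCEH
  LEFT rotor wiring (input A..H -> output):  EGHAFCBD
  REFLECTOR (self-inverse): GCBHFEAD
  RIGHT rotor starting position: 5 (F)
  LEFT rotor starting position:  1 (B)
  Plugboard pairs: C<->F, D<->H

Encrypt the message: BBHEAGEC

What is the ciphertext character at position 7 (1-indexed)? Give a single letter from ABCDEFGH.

Char 1 ('B'): step: R->6, L=1; B->plug->B->R->B->L->G->refl->A->L'->F->R'->G->plug->G
Char 2 ('B'): step: R->7, L=1; B->plug->B->R->H->L->D->refl->H->L'->C->R'->C->plug->F
Char 3 ('H'): step: R->0, L->2 (L advanced); H->plug->D->R->A->L->F->refl->E->L'->H->R'->H->plug->D
Char 4 ('E'): step: R->1, L=2; E->plug->E->R->B->L->G->refl->A->L'->D->R'->F->plug->C
Char 5 ('A'): step: R->2, L=2; A->plug->A->R->D->L->A->refl->G->L'->B->R'->C->plug->F
Char 6 ('G'): step: R->3, L=2; G->plug->G->R->G->L->C->refl->B->L'->F->R'->A->plug->A
Char 7 ('E'): step: R->4, L=2; E->plug->E->R->C->L->D->refl->H->L'->E->R'->H->plug->D

D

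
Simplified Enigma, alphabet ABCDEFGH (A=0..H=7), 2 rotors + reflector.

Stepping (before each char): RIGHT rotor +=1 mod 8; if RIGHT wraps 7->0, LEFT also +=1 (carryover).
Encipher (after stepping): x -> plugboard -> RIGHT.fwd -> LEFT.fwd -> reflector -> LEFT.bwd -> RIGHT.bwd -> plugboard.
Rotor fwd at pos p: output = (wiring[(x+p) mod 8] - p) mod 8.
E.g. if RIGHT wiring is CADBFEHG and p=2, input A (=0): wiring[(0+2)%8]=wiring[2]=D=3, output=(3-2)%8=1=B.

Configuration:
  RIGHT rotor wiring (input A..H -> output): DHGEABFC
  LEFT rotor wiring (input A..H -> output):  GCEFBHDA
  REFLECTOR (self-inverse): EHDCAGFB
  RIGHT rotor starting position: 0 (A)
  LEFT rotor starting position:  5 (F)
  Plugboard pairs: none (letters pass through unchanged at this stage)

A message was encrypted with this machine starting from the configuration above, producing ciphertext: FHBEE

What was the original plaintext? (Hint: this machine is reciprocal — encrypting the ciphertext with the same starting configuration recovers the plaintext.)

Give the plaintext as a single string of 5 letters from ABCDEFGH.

Char 1 ('F'): step: R->1, L=5; F->plug->F->R->E->L->F->refl->G->L'->B->R'->G->plug->G
Char 2 ('H'): step: R->2, L=5; H->plug->H->R->F->L->H->refl->B->L'->D->R'->E->plug->E
Char 3 ('B'): step: R->3, L=5; B->plug->B->R->F->L->H->refl->B->L'->D->R'->H->plug->H
Char 4 ('E'): step: R->4, L=5; E->plug->E->R->H->L->E->refl->A->L'->G->R'->D->plug->D
Char 5 ('E'): step: R->5, L=5; E->plug->E->R->C->L->D->refl->C->L'->A->R'->B->plug->B

Answer: GEHDB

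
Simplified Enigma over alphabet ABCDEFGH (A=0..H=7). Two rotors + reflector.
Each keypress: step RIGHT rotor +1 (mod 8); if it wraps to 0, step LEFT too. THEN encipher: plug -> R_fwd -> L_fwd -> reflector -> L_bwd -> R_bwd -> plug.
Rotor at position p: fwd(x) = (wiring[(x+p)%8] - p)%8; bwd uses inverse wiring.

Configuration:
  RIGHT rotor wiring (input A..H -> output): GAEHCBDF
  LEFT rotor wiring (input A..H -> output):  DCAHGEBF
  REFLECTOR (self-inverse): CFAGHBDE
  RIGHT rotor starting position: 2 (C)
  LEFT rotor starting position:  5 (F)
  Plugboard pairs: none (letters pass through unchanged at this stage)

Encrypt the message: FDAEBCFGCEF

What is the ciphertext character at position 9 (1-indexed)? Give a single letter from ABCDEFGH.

Char 1 ('F'): step: R->3, L=5; F->plug->F->R->D->L->G->refl->D->L'->F->R'->G->plug->G
Char 2 ('D'): step: R->4, L=5; D->plug->D->R->B->L->E->refl->H->L'->A->R'->G->plug->G
Char 3 ('A'): step: R->5, L=5; A->plug->A->R->E->L->F->refl->B->L'->H->R'->F->plug->F
Char 4 ('E'): step: R->6, L=5; E->plug->E->R->G->L->C->refl->A->L'->C->R'->D->plug->D
Char 5 ('B'): step: R->7, L=5; B->plug->B->R->H->L->B->refl->F->L'->E->R'->H->plug->H
Char 6 ('C'): step: R->0, L->6 (L advanced); C->plug->C->R->E->L->C->refl->A->L'->G->R'->A->plug->A
Char 7 ('F'): step: R->1, L=6; F->plug->F->R->C->L->F->refl->B->L'->F->R'->H->plug->H
Char 8 ('G'): step: R->2, L=6; G->plug->G->R->E->L->C->refl->A->L'->G->R'->H->plug->H
Char 9 ('C'): step: R->3, L=6; C->plug->C->R->G->L->A->refl->C->L'->E->R'->A->plug->A

A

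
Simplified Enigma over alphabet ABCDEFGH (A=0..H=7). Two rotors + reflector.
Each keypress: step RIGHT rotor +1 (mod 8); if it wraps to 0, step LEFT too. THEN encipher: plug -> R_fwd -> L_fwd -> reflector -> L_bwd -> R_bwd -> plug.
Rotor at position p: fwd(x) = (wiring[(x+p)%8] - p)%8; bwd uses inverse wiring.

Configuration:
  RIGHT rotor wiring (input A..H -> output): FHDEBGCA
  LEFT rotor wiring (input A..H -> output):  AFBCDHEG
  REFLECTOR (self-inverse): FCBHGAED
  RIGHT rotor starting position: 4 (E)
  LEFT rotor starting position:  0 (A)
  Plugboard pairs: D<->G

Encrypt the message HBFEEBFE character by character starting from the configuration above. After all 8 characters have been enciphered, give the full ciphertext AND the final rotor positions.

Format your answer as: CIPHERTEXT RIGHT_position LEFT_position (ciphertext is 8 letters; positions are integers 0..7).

Char 1 ('H'): step: R->5, L=0; H->plug->H->R->E->L->D->refl->H->L'->F->R'->B->plug->B
Char 2 ('B'): step: R->6, L=0; B->plug->B->R->C->L->B->refl->C->L'->D->R'->G->plug->D
Char 3 ('F'): step: R->7, L=0; F->plug->F->R->C->L->B->refl->C->L'->D->R'->H->plug->H
Char 4 ('E'): step: R->0, L->1 (L advanced); E->plug->E->R->B->L->A->refl->F->L'->G->R'->F->plug->F
Char 5 ('E'): step: R->1, L=1; E->plug->E->R->F->L->D->refl->H->L'->H->R'->G->plug->D
Char 6 ('B'): step: R->2, L=1; B->plug->B->R->C->L->B->refl->C->L'->D->R'->G->plug->D
Char 7 ('F'): step: R->3, L=1; F->plug->F->R->C->L->B->refl->C->L'->D->R'->C->plug->C
Char 8 ('E'): step: R->4, L=1; E->plug->E->R->B->L->A->refl->F->L'->G->R'->C->plug->C
Final: ciphertext=BDHFDDCC, RIGHT=4, LEFT=1

Answer: BDHFDDCC 4 1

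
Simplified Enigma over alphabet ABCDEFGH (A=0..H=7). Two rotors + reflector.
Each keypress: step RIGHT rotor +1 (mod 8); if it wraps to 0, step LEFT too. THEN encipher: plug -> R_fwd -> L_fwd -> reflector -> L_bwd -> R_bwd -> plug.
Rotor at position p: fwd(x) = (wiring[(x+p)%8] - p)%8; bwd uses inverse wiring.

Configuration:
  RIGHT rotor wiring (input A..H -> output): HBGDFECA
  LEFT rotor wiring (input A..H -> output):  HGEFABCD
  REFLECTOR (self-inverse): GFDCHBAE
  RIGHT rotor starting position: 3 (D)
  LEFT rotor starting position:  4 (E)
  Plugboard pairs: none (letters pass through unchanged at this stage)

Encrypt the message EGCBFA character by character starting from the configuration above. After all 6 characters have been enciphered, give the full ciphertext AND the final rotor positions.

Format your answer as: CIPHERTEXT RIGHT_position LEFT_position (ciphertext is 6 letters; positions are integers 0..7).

Char 1 ('E'): step: R->4, L=4; E->plug->E->R->D->L->H->refl->E->L'->A->R'->B->plug->B
Char 2 ('G'): step: R->5, L=4; G->plug->G->R->G->L->A->refl->G->L'->C->R'->D->plug->D
Char 3 ('C'): step: R->6, L=4; C->plug->C->R->B->L->F->refl->B->L'->H->R'->G->plug->G
Char 4 ('B'): step: R->7, L=4; B->plug->B->R->A->L->E->refl->H->L'->D->R'->H->plug->H
Char 5 ('F'): step: R->0, L->5 (L advanced); F->plug->F->R->E->L->B->refl->F->L'->B->R'->B->plug->B
Char 6 ('A'): step: R->1, L=5; A->plug->A->R->A->L->E->refl->H->L'->F->R'->B->plug->B
Final: ciphertext=BDGHBB, RIGHT=1, LEFT=5

Answer: BDGHBB 1 5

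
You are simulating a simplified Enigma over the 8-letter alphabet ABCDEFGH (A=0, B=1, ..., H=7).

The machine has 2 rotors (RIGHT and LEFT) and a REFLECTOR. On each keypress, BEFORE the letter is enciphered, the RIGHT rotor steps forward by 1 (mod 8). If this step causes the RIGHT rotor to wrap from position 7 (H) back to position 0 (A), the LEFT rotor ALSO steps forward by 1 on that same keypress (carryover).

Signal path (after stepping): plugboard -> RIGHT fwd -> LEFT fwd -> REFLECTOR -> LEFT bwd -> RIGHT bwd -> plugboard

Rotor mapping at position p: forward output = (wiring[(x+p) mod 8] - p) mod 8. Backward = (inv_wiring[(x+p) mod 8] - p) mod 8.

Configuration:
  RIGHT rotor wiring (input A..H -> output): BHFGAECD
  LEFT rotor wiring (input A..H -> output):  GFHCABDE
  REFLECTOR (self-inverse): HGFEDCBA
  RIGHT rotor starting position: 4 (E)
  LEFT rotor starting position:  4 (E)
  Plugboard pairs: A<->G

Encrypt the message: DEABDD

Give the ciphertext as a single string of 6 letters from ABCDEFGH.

Char 1 ('D'): step: R->5, L=4; D->plug->D->R->E->L->C->refl->F->L'->B->R'->G->plug->A
Char 2 ('E'): step: R->6, L=4; E->plug->E->R->H->L->G->refl->B->L'->F->R'->B->plug->B
Char 3 ('A'): step: R->7, L=4; A->plug->G->R->F->L->B->refl->G->L'->H->R'->E->plug->E
Char 4 ('B'): step: R->0, L->5 (L advanced); B->plug->B->R->H->L->D->refl->E->L'->A->R'->E->plug->E
Char 5 ('D'): step: R->1, L=5; D->plug->D->R->H->L->D->refl->E->L'->A->R'->H->plug->H
Char 6 ('D'): step: R->2, L=5; D->plug->D->R->C->L->H->refl->A->L'->E->R'->B->plug->B

Answer: ABEEHB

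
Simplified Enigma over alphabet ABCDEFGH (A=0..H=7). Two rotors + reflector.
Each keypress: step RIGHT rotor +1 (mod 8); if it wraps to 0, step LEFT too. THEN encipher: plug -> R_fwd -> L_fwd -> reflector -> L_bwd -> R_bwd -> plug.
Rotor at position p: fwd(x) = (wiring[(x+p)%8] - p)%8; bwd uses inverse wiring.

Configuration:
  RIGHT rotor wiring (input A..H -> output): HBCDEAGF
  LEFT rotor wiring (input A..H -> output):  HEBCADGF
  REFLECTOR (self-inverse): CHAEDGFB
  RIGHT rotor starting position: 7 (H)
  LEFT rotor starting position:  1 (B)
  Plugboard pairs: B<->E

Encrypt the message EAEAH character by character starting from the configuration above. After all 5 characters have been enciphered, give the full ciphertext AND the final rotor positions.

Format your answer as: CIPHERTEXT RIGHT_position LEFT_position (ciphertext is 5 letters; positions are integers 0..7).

Answer: ADHDD 4 2

Derivation:
Char 1 ('E'): step: R->0, L->2 (L advanced); E->plug->B->R->B->L->A->refl->C->L'->H->R'->A->plug->A
Char 2 ('A'): step: R->1, L=2; A->plug->A->R->A->L->H->refl->B->L'->D->R'->D->plug->D
Char 3 ('E'): step: R->2, L=2; E->plug->B->R->B->L->A->refl->C->L'->H->R'->H->plug->H
Char 4 ('A'): step: R->3, L=2; A->plug->A->R->A->L->H->refl->B->L'->D->R'->D->plug->D
Char 5 ('H'): step: R->4, L=2; H->plug->H->R->H->L->C->refl->A->L'->B->R'->D->plug->D
Final: ciphertext=ADHDD, RIGHT=4, LEFT=2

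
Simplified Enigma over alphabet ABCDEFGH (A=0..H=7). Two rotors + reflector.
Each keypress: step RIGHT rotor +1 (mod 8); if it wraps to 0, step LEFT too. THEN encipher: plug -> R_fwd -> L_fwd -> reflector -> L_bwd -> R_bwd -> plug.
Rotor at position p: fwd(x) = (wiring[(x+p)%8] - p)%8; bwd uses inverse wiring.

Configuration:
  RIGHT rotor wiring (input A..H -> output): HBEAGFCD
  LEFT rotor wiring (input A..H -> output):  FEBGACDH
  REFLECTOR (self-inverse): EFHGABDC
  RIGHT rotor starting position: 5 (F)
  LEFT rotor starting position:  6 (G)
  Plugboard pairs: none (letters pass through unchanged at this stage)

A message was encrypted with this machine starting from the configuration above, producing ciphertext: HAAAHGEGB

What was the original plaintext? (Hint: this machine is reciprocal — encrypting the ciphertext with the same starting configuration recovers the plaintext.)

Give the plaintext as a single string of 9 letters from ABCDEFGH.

Char 1 ('H'): step: R->6, L=6; H->plug->H->R->H->L->E->refl->A->L'->F->R'->B->plug->B
Char 2 ('A'): step: R->7, L=6; A->plug->A->R->E->L->D->refl->G->L'->D->R'->H->plug->H
Char 3 ('A'): step: R->0, L->7 (L advanced); A->plug->A->R->H->L->E->refl->A->L'->A->R'->D->plug->D
Char 4 ('A'): step: R->1, L=7; A->plug->A->R->A->L->A->refl->E->L'->H->R'->C->plug->C
Char 5 ('H'): step: R->2, L=7; H->plug->H->R->H->L->E->refl->A->L'->A->R'->E->plug->E
Char 6 ('G'): step: R->3, L=7; G->plug->G->R->G->L->D->refl->G->L'->B->R'->H->plug->H
Char 7 ('E'): step: R->4, L=7; E->plug->E->R->D->L->C->refl->H->L'->E->R'->H->plug->H
Char 8 ('G'): step: R->5, L=7; G->plug->G->R->D->L->C->refl->H->L'->E->R'->E->plug->E
Char 9 ('B'): step: R->6, L=7; B->plug->B->R->F->L->B->refl->F->L'->C->R'->F->plug->F

Answer: BHDCEHHEF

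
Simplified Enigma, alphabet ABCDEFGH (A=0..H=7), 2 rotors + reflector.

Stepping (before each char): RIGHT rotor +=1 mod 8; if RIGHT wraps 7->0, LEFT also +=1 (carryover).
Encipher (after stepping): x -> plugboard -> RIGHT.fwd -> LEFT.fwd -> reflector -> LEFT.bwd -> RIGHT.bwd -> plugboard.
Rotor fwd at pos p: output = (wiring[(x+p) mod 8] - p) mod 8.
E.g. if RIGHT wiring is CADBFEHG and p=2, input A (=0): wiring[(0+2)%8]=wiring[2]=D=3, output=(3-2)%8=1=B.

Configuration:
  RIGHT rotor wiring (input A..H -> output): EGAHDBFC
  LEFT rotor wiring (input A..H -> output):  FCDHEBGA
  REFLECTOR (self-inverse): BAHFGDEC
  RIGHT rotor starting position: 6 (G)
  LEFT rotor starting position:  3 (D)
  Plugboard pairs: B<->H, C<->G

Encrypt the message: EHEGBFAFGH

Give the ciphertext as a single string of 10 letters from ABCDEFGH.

Char 1 ('E'): step: R->7, L=3; E->plug->E->R->A->L->E->refl->G->L'->C->R'->G->plug->C
Char 2 ('H'): step: R->0, L->4 (L advanced); H->plug->B->R->G->L->H->refl->C->L'->C->R'->H->plug->B
Char 3 ('E'): step: R->1, L=4; E->plug->E->R->A->L->A->refl->B->L'->E->R'->F->plug->F
Char 4 ('G'): step: R->2, L=4; G->plug->C->R->B->L->F->refl->D->L'->H->R'->D->plug->D
Char 5 ('B'): step: R->3, L=4; B->plug->H->R->F->L->G->refl->E->L'->D->R'->G->plug->C
Char 6 ('F'): step: R->4, L=4; F->plug->F->R->C->L->C->refl->H->L'->G->R'->D->plug->D
Char 7 ('A'): step: R->5, L=4; A->plug->A->R->E->L->B->refl->A->L'->A->R'->B->plug->H
Char 8 ('F'): step: R->6, L=4; F->plug->F->R->B->L->F->refl->D->L'->H->R'->A->plug->A
Char 9 ('G'): step: R->7, L=4; G->plug->C->R->H->L->D->refl->F->L'->B->R'->D->plug->D
Char 10 ('H'): step: R->0, L->5 (L advanced); H->plug->B->R->G->L->C->refl->H->L'->H->R'->D->plug->D

Answer: CBFDCDHADD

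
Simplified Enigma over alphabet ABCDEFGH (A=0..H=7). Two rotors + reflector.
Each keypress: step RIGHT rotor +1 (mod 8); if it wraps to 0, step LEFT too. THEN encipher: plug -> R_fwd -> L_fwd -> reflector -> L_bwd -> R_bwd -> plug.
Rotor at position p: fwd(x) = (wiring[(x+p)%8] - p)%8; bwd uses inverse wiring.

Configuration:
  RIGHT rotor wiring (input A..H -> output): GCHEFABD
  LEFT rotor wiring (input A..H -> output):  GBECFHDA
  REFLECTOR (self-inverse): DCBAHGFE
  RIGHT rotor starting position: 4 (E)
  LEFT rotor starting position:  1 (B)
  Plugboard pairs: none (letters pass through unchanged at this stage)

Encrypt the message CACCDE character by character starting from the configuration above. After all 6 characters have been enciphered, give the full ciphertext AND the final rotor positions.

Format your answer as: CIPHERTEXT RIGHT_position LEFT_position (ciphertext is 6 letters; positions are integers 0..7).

Char 1 ('C'): step: R->5, L=1; C->plug->C->R->G->L->H->refl->E->L'->D->R'->A->plug->A
Char 2 ('A'): step: R->6, L=1; A->plug->A->R->D->L->E->refl->H->L'->G->R'->F->plug->F
Char 3 ('C'): step: R->7, L=1; C->plug->C->R->D->L->E->refl->H->L'->G->R'->F->plug->F
Char 4 ('C'): step: R->0, L->2 (L advanced); C->plug->C->R->H->L->H->refl->E->L'->G->R'->A->plug->A
Char 5 ('D'): step: R->1, L=2; D->plug->D->R->E->L->B->refl->C->L'->A->R'->F->plug->F
Char 6 ('E'): step: R->2, L=2; E->plug->E->R->H->L->H->refl->E->L'->G->R'->D->plug->D
Final: ciphertext=AFFAFD, RIGHT=2, LEFT=2

Answer: AFFAFD 2 2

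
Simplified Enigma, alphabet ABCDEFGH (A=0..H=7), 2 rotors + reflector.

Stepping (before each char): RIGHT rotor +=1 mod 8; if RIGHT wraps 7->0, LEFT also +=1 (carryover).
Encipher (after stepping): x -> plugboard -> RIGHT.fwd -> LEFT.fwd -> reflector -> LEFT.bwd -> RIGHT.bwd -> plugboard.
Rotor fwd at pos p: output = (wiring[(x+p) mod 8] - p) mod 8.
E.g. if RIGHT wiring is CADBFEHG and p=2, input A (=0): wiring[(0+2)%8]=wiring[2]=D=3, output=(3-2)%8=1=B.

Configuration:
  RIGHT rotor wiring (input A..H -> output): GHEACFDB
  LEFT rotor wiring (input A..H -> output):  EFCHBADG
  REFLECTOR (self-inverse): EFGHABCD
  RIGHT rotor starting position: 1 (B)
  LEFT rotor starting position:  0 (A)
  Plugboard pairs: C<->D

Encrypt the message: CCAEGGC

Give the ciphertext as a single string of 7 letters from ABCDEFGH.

Char 1 ('C'): step: R->2, L=0; C->plug->D->R->D->L->H->refl->D->L'->G->R'->B->plug->B
Char 2 ('C'): step: R->3, L=0; C->plug->D->R->A->L->E->refl->A->L'->F->R'->A->plug->A
Char 3 ('A'): step: R->4, L=0; A->plug->A->R->G->L->D->refl->H->L'->D->R'->F->plug->F
Char 4 ('E'): step: R->5, L=0; E->plug->E->R->C->L->C->refl->G->L'->H->R'->F->plug->F
Char 5 ('G'): step: R->6, L=0; G->plug->G->R->E->L->B->refl->F->L'->B->R'->D->plug->C
Char 6 ('G'): step: R->7, L=0; G->plug->G->R->G->L->D->refl->H->L'->D->R'->F->plug->F
Char 7 ('C'): step: R->0, L->1 (L advanced); C->plug->D->R->A->L->E->refl->A->L'->D->R'->G->plug->G

Answer: BAFFCFG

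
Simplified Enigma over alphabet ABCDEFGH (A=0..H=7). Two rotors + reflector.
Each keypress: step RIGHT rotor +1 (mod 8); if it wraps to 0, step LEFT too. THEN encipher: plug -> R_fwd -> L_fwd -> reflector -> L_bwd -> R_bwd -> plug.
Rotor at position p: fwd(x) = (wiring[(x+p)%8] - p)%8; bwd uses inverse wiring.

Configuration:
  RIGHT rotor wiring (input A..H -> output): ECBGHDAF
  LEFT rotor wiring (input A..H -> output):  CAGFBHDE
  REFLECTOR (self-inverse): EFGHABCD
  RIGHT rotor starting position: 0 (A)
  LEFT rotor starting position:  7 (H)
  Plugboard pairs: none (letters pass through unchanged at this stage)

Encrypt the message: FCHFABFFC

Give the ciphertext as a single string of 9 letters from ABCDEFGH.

Char 1 ('F'): step: R->1, L=7; F->plug->F->R->H->L->E->refl->A->L'->G->R'->D->plug->D
Char 2 ('C'): step: R->2, L=7; C->plug->C->R->F->L->C->refl->G->L'->E->R'->B->plug->B
Char 3 ('H'): step: R->3, L=7; H->plug->H->R->G->L->A->refl->E->L'->H->R'->G->plug->G
Char 4 ('F'): step: R->4, L=7; F->plug->F->R->G->L->A->refl->E->L'->H->R'->B->plug->B
Char 5 ('A'): step: R->5, L=7; A->plug->A->R->G->L->A->refl->E->L'->H->R'->D->plug->D
Char 6 ('B'): step: R->6, L=7; B->plug->B->R->H->L->E->refl->A->L'->G->R'->C->plug->C
Char 7 ('F'): step: R->7, L=7; F->plug->F->R->A->L->F->refl->B->L'->C->R'->D->plug->D
Char 8 ('F'): step: R->0, L->0 (L advanced); F->plug->F->R->D->L->F->refl->B->L'->E->R'->A->plug->A
Char 9 ('C'): step: R->1, L=0; C->plug->C->R->F->L->H->refl->D->L'->G->R'->D->plug->D

Answer: DBGBDCDAD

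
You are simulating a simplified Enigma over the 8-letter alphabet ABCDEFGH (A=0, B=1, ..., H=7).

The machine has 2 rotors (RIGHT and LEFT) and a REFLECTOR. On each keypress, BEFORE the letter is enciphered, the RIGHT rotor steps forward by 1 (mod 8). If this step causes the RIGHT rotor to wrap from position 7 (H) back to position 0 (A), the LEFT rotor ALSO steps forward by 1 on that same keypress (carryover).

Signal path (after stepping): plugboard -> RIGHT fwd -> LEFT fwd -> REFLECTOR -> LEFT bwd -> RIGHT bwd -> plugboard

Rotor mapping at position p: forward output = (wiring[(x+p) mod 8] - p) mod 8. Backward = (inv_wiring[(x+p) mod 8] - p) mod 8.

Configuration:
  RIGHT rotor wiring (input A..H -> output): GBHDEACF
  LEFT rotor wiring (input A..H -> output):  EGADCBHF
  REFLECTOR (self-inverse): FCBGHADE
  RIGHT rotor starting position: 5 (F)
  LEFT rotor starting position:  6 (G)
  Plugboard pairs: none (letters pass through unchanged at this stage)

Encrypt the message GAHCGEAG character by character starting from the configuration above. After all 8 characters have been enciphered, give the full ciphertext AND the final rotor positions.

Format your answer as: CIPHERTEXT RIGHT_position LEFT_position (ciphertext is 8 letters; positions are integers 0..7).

Answer: EGFGCHFA 5 7

Derivation:
Char 1 ('G'): step: R->6, L=6; G->plug->G->R->G->L->E->refl->H->L'->B->R'->E->plug->E
Char 2 ('A'): step: R->7, L=6; A->plug->A->R->G->L->E->refl->H->L'->B->R'->G->plug->G
Char 3 ('H'): step: R->0, L->7 (L advanced); H->plug->H->R->F->L->D->refl->G->L'->A->R'->F->plug->F
Char 4 ('C'): step: R->1, L=7; C->plug->C->R->C->L->H->refl->E->L'->E->R'->G->plug->G
Char 5 ('G'): step: R->2, L=7; G->plug->G->R->E->L->E->refl->H->L'->C->R'->C->plug->C
Char 6 ('E'): step: R->3, L=7; E->plug->E->R->C->L->H->refl->E->L'->E->R'->H->plug->H
Char 7 ('A'): step: R->4, L=7; A->plug->A->R->A->L->G->refl->D->L'->F->R'->F->plug->F
Char 8 ('G'): step: R->5, L=7; G->plug->G->R->G->L->C->refl->B->L'->D->R'->A->plug->A
Final: ciphertext=EGFGCHFA, RIGHT=5, LEFT=7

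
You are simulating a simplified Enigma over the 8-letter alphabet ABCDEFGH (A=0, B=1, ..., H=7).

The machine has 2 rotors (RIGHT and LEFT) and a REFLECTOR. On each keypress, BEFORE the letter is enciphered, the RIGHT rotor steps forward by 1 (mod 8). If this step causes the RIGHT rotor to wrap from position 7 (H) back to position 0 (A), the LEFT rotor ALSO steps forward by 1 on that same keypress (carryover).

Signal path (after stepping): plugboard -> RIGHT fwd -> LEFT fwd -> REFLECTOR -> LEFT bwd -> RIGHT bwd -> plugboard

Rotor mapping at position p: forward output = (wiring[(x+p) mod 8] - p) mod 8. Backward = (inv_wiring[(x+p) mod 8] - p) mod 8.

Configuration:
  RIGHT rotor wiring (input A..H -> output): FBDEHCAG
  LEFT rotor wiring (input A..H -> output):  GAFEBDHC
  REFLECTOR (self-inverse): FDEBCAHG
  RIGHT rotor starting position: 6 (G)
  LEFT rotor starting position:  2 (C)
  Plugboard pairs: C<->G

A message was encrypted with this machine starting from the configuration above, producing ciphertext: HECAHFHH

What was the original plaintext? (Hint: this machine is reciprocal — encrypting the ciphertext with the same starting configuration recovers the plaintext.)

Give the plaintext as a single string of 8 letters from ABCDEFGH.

Answer: BGAFDHFC

Derivation:
Char 1 ('H'): step: R->7, L=2; H->plug->H->R->B->L->C->refl->E->L'->G->R'->B->plug->B
Char 2 ('E'): step: R->0, L->3 (L advanced); E->plug->E->R->H->L->C->refl->E->L'->D->R'->C->plug->G
Char 3 ('C'): step: R->1, L=3; C->plug->G->R->F->L->D->refl->B->L'->A->R'->A->plug->A
Char 4 ('A'): step: R->2, L=3; A->plug->A->R->B->L->G->refl->H->L'->E->R'->F->plug->F
Char 5 ('H'): step: R->3, L=3; H->plug->H->R->A->L->B->refl->D->L'->F->R'->D->plug->D
Char 6 ('F'): step: R->4, L=3; F->plug->F->R->F->L->D->refl->B->L'->A->R'->H->plug->H
Char 7 ('H'): step: R->5, L=3; H->plug->H->R->C->L->A->refl->F->L'->G->R'->F->plug->F
Char 8 ('H'): step: R->6, L=3; H->plug->H->R->E->L->H->refl->G->L'->B->R'->G->plug->C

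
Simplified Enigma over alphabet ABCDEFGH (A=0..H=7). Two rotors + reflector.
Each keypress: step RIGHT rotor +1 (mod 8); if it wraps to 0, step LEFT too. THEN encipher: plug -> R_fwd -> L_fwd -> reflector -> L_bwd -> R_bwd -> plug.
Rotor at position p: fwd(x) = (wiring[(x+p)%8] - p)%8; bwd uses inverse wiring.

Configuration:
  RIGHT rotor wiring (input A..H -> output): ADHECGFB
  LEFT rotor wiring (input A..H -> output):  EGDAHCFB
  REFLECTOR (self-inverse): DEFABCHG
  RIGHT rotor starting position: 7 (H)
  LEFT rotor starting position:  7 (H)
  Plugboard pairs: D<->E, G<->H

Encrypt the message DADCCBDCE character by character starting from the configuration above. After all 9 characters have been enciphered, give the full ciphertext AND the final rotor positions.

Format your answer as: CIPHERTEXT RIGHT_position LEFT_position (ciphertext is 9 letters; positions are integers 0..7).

Answer: BCBEDHHBH 0 1

Derivation:
Char 1 ('D'): step: R->0, L->0 (L advanced); D->plug->E->R->C->L->D->refl->A->L'->D->R'->B->plug->B
Char 2 ('A'): step: R->1, L=0; A->plug->A->R->C->L->D->refl->A->L'->D->R'->C->plug->C
Char 3 ('D'): step: R->2, L=0; D->plug->E->R->D->L->A->refl->D->L'->C->R'->B->plug->B
Char 4 ('C'): step: R->3, L=0; C->plug->C->R->D->L->A->refl->D->L'->C->R'->D->plug->E
Char 5 ('C'): step: R->4, L=0; C->plug->C->R->B->L->G->refl->H->L'->E->R'->E->plug->D
Char 6 ('B'): step: R->5, L=0; B->plug->B->R->A->L->E->refl->B->L'->H->R'->G->plug->H
Char 7 ('D'): step: R->6, L=0; D->plug->E->R->B->L->G->refl->H->L'->E->R'->G->plug->H
Char 8 ('C'): step: R->7, L=0; C->plug->C->R->E->L->H->refl->G->L'->B->R'->B->plug->B
Char 9 ('E'): step: R->0, L->1 (L advanced); E->plug->D->R->E->L->B->refl->E->L'->F->R'->G->plug->H
Final: ciphertext=BCBEDHHBH, RIGHT=0, LEFT=1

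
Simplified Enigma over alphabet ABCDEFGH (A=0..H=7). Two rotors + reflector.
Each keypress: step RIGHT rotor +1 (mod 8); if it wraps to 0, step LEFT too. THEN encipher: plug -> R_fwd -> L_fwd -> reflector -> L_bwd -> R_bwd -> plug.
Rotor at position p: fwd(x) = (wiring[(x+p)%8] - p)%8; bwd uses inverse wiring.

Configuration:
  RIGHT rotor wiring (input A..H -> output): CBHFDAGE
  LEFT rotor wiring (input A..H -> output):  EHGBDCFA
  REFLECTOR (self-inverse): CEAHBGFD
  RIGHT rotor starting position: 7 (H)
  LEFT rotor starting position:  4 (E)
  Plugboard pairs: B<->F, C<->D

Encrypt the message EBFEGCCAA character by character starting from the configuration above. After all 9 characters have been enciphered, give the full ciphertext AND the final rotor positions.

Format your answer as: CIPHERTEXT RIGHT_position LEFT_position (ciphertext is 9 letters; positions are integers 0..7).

Answer: AFBHDHHEG 0 6

Derivation:
Char 1 ('E'): step: R->0, L->5 (L advanced); E->plug->E->R->D->L->H->refl->D->L'->C->R'->A->plug->A
Char 2 ('B'): step: R->1, L=5; B->plug->F->R->F->L->B->refl->E->L'->G->R'->B->plug->F
Char 3 ('F'): step: R->2, L=5; F->plug->B->R->D->L->H->refl->D->L'->C->R'->F->plug->B
Char 4 ('E'): step: R->3, L=5; E->plug->E->R->B->L->A->refl->C->L'->E->R'->H->plug->H
Char 5 ('G'): step: R->4, L=5; G->plug->G->R->D->L->H->refl->D->L'->C->R'->C->plug->D
Char 6 ('C'): step: R->5, L=5; C->plug->D->R->F->L->B->refl->E->L'->G->R'->H->plug->H
Char 7 ('C'): step: R->6, L=5; C->plug->D->R->D->L->H->refl->D->L'->C->R'->H->plug->H
Char 8 ('A'): step: R->7, L=5; A->plug->A->R->F->L->B->refl->E->L'->G->R'->E->plug->E
Char 9 ('A'): step: R->0, L->6 (L advanced); A->plug->A->R->C->L->G->refl->F->L'->G->R'->G->plug->G
Final: ciphertext=AFBHDHHEG, RIGHT=0, LEFT=6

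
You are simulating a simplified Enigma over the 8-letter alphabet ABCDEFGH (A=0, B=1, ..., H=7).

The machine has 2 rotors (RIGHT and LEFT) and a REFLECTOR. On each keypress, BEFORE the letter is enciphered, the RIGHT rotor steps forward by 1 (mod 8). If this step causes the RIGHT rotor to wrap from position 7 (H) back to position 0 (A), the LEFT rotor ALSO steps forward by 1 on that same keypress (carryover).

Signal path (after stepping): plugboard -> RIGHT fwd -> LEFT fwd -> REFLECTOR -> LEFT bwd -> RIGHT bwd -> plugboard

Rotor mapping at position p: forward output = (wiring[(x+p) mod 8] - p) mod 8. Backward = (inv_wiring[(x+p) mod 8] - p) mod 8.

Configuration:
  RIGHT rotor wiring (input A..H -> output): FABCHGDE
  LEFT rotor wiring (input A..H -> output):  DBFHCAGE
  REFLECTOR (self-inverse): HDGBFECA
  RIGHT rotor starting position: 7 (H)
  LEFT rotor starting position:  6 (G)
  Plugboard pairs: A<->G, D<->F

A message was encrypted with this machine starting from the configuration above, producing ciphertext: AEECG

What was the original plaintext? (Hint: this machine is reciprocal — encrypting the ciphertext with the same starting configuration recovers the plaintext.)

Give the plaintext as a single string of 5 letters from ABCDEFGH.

Char 1 ('A'): step: R->0, L->7 (L advanced); A->plug->G->R->D->L->G->refl->C->L'->C->R'->D->plug->F
Char 2 ('E'): step: R->1, L=7; E->plug->E->R->F->L->D->refl->B->L'->G->R'->D->plug->F
Char 3 ('E'): step: R->2, L=7; E->plug->E->R->B->L->E->refl->F->L'->A->R'->B->plug->B
Char 4 ('C'): step: R->3, L=7; C->plug->C->R->D->L->G->refl->C->L'->C->R'->F->plug->D
Char 5 ('G'): step: R->4, L=7; G->plug->A->R->D->L->G->refl->C->L'->C->R'->B->plug->B

Answer: FFBDB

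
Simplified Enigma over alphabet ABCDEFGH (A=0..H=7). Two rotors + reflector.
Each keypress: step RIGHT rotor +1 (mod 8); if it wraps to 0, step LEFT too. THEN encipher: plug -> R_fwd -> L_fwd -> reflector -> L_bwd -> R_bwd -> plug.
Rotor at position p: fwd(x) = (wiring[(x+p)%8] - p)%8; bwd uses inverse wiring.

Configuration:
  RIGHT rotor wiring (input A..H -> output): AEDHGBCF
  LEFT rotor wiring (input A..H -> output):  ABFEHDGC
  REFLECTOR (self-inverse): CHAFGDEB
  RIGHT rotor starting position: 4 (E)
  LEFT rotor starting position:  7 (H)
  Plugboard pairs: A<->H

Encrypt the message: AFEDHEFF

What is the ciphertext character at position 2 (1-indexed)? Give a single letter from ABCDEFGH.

Char 1 ('A'): step: R->5, L=7; A->plug->H->R->B->L->B->refl->H->L'->H->R'->E->plug->E
Char 2 ('F'): step: R->6, L=7; F->plug->F->R->B->L->B->refl->H->L'->H->R'->B->plug->B

B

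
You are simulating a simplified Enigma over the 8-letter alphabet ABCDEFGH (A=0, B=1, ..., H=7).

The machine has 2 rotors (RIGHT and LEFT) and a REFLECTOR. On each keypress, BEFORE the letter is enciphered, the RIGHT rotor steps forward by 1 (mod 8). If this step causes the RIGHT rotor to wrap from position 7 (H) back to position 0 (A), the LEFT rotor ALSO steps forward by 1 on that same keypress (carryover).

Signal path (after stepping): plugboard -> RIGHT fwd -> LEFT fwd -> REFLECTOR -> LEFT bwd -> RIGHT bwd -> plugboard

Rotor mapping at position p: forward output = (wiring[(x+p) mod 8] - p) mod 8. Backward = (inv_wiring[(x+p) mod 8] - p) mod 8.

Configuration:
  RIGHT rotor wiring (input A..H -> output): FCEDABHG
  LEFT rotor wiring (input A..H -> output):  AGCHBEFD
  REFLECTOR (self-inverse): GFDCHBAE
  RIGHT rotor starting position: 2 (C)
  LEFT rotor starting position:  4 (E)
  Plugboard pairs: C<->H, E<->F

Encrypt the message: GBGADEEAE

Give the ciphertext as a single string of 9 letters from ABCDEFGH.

Answer: BCHFABBBC

Derivation:
Char 1 ('G'): step: R->3, L=4; G->plug->G->R->H->L->D->refl->C->L'->F->R'->B->plug->B
Char 2 ('B'): step: R->4, L=4; B->plug->B->R->F->L->C->refl->D->L'->H->R'->H->plug->C
Char 3 ('G'): step: R->5, L=4; G->plug->G->R->G->L->G->refl->A->L'->B->R'->C->plug->H
Char 4 ('A'): step: R->6, L=4; A->plug->A->R->B->L->A->refl->G->L'->G->R'->E->plug->F
Char 5 ('D'): step: R->7, L=4; D->plug->D->R->F->L->C->refl->D->L'->H->R'->A->plug->A
Char 6 ('E'): step: R->0, L->5 (L advanced); E->plug->F->R->B->L->A->refl->G->L'->C->R'->B->plug->B
Char 7 ('E'): step: R->1, L=5; E->plug->F->R->G->L->C->refl->D->L'->D->R'->B->plug->B
Char 8 ('A'): step: R->2, L=5; A->plug->A->R->C->L->G->refl->A->L'->B->R'->B->plug->B
Char 9 ('E'): step: R->3, L=5; E->plug->F->R->C->L->G->refl->A->L'->B->R'->H->plug->C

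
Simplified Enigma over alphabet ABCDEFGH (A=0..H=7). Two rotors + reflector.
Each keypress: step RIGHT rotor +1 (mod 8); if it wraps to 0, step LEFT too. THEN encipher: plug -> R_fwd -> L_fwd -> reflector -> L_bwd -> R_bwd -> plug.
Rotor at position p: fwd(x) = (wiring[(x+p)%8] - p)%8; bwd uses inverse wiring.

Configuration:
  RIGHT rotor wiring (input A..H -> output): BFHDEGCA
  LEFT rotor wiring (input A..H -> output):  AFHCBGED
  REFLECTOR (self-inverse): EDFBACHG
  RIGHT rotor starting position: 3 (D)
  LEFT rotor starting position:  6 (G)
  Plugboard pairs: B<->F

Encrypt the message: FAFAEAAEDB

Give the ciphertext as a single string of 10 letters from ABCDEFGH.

Char 1 ('F'): step: R->4, L=6; F->plug->B->R->C->L->C->refl->F->L'->B->R'->F->plug->B
Char 2 ('A'): step: R->5, L=6; A->plug->A->R->B->L->F->refl->C->L'->C->R'->F->plug->B
Char 3 ('F'): step: R->6, L=6; F->plug->B->R->C->L->C->refl->F->L'->B->R'->E->plug->E
Char 4 ('A'): step: R->7, L=6; A->plug->A->R->B->L->F->refl->C->L'->C->R'->B->plug->F
Char 5 ('E'): step: R->0, L->7 (L advanced); E->plug->E->R->E->L->D->refl->B->L'->B->R'->A->plug->A
Char 6 ('A'): step: R->1, L=7; A->plug->A->R->E->L->D->refl->B->L'->B->R'->F->plug->B
Char 7 ('A'): step: R->2, L=7; A->plug->A->R->F->L->C->refl->F->L'->H->R'->G->plug->G
Char 8 ('E'): step: R->3, L=7; E->plug->E->R->F->L->C->refl->F->L'->H->R'->D->plug->D
Char 9 ('D'): step: R->4, L=7; D->plug->D->R->E->L->D->refl->B->L'->B->R'->F->plug->B
Char 10 ('B'): step: R->5, L=7; B->plug->F->R->C->L->G->refl->H->L'->G->R'->G->plug->G

Answer: BBEFABGDBG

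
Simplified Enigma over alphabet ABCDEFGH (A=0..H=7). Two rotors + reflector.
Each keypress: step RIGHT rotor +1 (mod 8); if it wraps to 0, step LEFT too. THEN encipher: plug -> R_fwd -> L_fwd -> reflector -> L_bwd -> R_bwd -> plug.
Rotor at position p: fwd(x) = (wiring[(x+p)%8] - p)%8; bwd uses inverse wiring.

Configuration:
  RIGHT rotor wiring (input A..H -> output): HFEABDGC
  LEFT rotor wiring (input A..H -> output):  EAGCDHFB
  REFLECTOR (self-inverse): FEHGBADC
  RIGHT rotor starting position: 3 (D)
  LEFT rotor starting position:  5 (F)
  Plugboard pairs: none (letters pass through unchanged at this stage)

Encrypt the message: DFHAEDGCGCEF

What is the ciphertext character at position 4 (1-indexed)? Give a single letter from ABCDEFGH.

Char 1 ('D'): step: R->4, L=5; D->plug->D->R->G->L->F->refl->A->L'->B->R'->F->plug->F
Char 2 ('F'): step: R->5, L=5; F->plug->F->R->H->L->G->refl->D->L'->E->R'->H->plug->H
Char 3 ('H'): step: R->6, L=5; H->plug->H->R->F->L->B->refl->E->L'->C->R'->F->plug->F
Char 4 ('A'): step: R->7, L=5; A->plug->A->R->D->L->H->refl->C->L'->A->R'->B->plug->B

B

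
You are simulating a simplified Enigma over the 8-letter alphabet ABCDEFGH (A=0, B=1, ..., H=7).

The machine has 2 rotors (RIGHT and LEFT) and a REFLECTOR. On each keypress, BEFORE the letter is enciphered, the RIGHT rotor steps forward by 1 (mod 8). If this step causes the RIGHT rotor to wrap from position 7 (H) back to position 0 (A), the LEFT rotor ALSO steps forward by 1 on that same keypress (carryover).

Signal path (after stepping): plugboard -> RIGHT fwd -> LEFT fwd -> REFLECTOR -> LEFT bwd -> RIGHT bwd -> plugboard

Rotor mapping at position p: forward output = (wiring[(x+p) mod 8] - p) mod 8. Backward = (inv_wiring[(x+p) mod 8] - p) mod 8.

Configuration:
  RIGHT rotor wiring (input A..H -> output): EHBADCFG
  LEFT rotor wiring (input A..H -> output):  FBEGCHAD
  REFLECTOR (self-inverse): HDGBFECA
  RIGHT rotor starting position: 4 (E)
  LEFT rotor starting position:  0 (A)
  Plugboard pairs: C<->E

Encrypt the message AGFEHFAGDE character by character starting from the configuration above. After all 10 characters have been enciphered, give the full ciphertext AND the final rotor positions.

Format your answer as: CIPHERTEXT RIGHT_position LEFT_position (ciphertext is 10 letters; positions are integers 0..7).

Char 1 ('A'): step: R->5, L=0; A->plug->A->R->F->L->H->refl->A->L'->G->R'->H->plug->H
Char 2 ('G'): step: R->6, L=0; G->plug->G->R->F->L->H->refl->A->L'->G->R'->C->plug->E
Char 3 ('F'): step: R->7, L=0; F->plug->F->R->E->L->C->refl->G->L'->D->R'->G->plug->G
Char 4 ('E'): step: R->0, L->1 (L advanced); E->plug->C->R->B->L->D->refl->B->L'->D->R'->E->plug->C
Char 5 ('H'): step: R->1, L=1; H->plug->H->R->D->L->B->refl->D->L'->B->R'->E->plug->C
Char 6 ('F'): step: R->2, L=1; F->plug->F->R->E->L->G->refl->C->L'->G->R'->B->plug->B
Char 7 ('A'): step: R->3, L=1; A->plug->A->R->F->L->H->refl->A->L'->A->R'->B->plug->B
Char 8 ('G'): step: R->4, L=1; G->plug->G->R->F->L->H->refl->A->L'->A->R'->E->plug->C
Char 9 ('D'): step: R->5, L=1; D->plug->D->R->H->L->E->refl->F->L'->C->R'->E->plug->C
Char 10 ('E'): step: R->6, L=1; E->plug->C->R->G->L->C->refl->G->L'->E->R'->H->plug->H
Final: ciphertext=HEGCCBBCCH, RIGHT=6, LEFT=1

Answer: HEGCCBBCCH 6 1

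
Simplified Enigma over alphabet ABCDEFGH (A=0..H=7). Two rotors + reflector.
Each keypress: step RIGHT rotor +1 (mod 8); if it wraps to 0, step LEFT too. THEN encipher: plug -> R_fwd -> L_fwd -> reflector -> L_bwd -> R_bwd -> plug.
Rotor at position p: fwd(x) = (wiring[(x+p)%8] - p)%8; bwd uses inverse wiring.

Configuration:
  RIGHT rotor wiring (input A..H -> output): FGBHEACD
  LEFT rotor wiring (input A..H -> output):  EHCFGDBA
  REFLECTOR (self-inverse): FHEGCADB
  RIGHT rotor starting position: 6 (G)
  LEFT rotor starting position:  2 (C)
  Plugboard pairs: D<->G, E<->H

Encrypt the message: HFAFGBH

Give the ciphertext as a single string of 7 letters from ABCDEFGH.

Char 1 ('H'): step: R->7, L=2; H->plug->E->R->A->L->A->refl->F->L'->H->R'->C->plug->C
Char 2 ('F'): step: R->0, L->3 (L advanced); F->plug->F->R->A->L->C->refl->E->L'->G->R'->B->plug->B
Char 3 ('A'): step: R->1, L=3; A->plug->A->R->F->L->B->refl->H->L'->H->R'->E->plug->H
Char 4 ('F'): step: R->2, L=3; F->plug->F->R->B->L->D->refl->G->L'->D->R'->G->plug->D
Char 5 ('G'): step: R->3, L=3; G->plug->D->R->H->L->H->refl->B->L'->F->R'->C->plug->C
Char 6 ('B'): step: R->4, L=3; B->plug->B->R->E->L->F->refl->A->L'->C->R'->F->plug->F
Char 7 ('H'): step: R->5, L=3; H->plug->E->R->B->L->D->refl->G->L'->D->R'->A->plug->A

Answer: CBHDCFA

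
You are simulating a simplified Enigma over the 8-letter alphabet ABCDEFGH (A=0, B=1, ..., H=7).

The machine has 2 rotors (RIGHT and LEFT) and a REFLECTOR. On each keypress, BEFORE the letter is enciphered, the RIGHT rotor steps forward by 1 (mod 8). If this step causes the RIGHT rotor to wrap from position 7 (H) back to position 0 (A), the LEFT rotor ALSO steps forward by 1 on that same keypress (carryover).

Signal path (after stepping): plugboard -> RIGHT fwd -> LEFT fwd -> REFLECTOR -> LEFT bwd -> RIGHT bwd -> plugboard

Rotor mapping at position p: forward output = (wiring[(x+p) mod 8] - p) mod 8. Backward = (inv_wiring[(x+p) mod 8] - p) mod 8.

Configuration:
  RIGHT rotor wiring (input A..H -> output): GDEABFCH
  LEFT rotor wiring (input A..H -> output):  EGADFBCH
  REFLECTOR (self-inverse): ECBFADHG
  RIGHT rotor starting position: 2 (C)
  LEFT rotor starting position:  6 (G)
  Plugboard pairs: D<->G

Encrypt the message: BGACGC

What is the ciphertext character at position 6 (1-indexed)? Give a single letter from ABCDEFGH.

Char 1 ('B'): step: R->3, L=6; B->plug->B->R->G->L->H->refl->G->L'->C->R'->C->plug->C
Char 2 ('G'): step: R->4, L=6; G->plug->D->R->D->L->A->refl->E->L'->A->R'->G->plug->D
Char 3 ('A'): step: R->5, L=6; A->plug->A->R->A->L->E->refl->A->L'->D->R'->G->plug->D
Char 4 ('C'): step: R->6, L=6; C->plug->C->R->A->L->E->refl->A->L'->D->R'->G->plug->D
Char 5 ('G'): step: R->7, L=6; G->plug->D->R->F->L->F->refl->D->L'->H->R'->B->plug->B
Char 6 ('C'): step: R->0, L->7 (L advanced); C->plug->C->R->E->L->E->refl->A->L'->A->R'->D->plug->G

G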